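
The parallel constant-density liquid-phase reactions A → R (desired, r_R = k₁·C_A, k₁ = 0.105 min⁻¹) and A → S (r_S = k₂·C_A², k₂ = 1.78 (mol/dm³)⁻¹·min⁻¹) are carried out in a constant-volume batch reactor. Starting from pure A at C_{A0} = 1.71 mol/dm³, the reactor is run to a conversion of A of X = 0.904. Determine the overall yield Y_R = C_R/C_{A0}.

0.0714

C_A = C_{A0}(1−X) = 0.1642 mol/dm³.
Along a PFR/batch, dC_R/dC_A = −r_R/(r_R+r_S) = −k₁/(k₁+k₂·C_A).
Integrating from C_{A0} to C_A: C_R = (0.105/1.78)·ln[(0.105+1.78·1.71)/(0.105+1.78·0.164)] = 0.05899·ln(3.149/0.3972) = 0.1221 mol/dm³.
Y_R = C_R/C_{A0} = 0.1221/1.71 = 0.0714.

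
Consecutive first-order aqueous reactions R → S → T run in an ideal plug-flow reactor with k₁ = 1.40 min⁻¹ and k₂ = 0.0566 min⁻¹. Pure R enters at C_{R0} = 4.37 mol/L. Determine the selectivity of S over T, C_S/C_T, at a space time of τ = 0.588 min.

The intermediate concentration in a first-order A→B→C sequence is C_S = k₁C_{R0}(e^(−k₁τ) − e^(−k₂τ))/(k₂−k₁).
e^(−k₁τ) = e^(−1.40×0.588) = e^(−0.8232) = 0.4390; e^(−k₂τ) = e^(−0.03328) = 0.9673.
C_S = 1.40×4.37/(0.0566−1.40) × (0.4390−0.9673) = (-4.554)×(-0.5282) = 2.406 mol/L.
C_R = C_{R0}e^(−k₁τ) = 1.919 mol/L, so C_T = C_{R0}−C_R−C_S = 0.04579 mol/L; C_S/C_T = 52.5.

52.5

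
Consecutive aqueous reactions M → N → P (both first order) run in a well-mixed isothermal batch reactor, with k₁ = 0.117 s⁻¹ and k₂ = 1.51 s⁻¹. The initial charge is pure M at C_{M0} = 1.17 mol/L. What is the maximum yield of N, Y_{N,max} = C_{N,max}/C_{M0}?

For a first-order series the maximum intermediate yield is C_{N,max}/C_{M0} = (k₁/k₂)^[k₂/(k₂−k₁)].
= (0.117/1.51)^(1.51/(1.51−0.117)) = (0.07748)^(1.084) = 0.06250.

0.0625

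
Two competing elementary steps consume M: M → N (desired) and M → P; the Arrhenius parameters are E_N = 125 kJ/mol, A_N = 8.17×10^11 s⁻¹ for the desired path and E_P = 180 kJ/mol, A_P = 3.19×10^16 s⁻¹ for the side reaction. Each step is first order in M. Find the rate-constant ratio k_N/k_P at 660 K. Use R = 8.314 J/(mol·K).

0.577

Since both paths have the same order in M, the concentration cancels and S_{N/P} = k_N/k_P = (A_N/A_P)·exp[(E_P−E_N)/(RT)].
(E_P−E_N)/(RT) = (180−125)×10³/(8.314×660) = 55000/5487 = 10.02.
k_N/k_P = (8.17×10^11/3.19×10^16)·exp(10.02) = 2.561×10^-5 × 22545 = 0.577.
Since E_N < E_P, lowering the temperature improves selectivity toward N.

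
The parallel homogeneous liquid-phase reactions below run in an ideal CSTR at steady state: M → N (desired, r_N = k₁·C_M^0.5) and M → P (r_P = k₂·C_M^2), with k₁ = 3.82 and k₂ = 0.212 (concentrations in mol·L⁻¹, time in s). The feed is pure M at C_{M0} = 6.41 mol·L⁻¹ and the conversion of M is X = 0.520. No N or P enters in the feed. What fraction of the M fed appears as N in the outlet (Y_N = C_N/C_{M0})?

Exit C_M = C_{M0}(1−X) = 6.41×0.480 = 3.077 mol·L⁻¹.
Rates in a CSTR are evaluated at the outlet concentration: r_N = 3.82×3.077^0.5 = 6.701, r_P = 0.212×3.077^2 = 2.007.
Fraction of consumed M going to N: r_N/(r_N+r_P) = 0.7695.
C_N = 0.7695·C_{M0}·X = 0.7695×6.41×0.520 = 2.56 mol·L⁻¹; Y_N = C_N/C_{M0} = 0.400.

0.400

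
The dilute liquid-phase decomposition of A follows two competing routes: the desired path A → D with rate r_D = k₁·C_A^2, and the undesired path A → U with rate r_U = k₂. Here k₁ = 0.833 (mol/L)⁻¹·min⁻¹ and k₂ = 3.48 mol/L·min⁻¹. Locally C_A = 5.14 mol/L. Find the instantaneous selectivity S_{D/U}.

S_{D/U} = r_D/r_U = (k₁·C_A^2)/(k₂) = (k₁/k₂)·C_A^2.
= (0.833×5.140^2) / (3.48) = 22.01/3.480 = 6.32.
Since the desired path is higher order in A, keeping C_A high (PFR or concentrated feed) favours D.

6.32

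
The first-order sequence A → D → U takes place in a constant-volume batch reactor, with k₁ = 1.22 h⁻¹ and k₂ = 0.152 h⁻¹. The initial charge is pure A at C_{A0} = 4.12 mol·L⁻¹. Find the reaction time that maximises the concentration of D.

1.95 h

For first-order series the maximum of C_D occurs at t_opt = ln(k₂/k₁)/(k₂−k₁).
= ln(0.152/1.22)/(0.152−1.22) = ln(0.1246)/-1.068 = -2.083/-1.068 = 1.95 h.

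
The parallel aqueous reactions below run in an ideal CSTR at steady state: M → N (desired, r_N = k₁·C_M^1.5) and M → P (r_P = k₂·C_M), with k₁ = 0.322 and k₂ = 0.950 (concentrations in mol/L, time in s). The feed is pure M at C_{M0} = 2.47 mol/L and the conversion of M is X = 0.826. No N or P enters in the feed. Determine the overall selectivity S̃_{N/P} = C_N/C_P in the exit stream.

Exit C_M = C_{M0}(1−X) = 2.47×0.174 = 0.4298 mol/L.
A CSTR operates uniformly at the exit composition, giving r_N = 0.09072 and r_P = 0.4083 (each k·C_M^n at C_M = 0.4298).
Overall selectivity = C_N/C_P = r_Nτ/(r_Pτ) = r_N/r_P = 0.222.

0.222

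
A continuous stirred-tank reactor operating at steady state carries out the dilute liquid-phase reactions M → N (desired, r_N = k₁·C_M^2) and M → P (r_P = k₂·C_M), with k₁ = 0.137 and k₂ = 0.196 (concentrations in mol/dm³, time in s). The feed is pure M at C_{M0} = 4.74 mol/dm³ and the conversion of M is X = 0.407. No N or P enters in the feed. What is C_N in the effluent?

Exit C_M = C_{M0}(1−X) = 4.74×0.593 = 2.811 mol/dm³.
A CSTR operates uniformly at the exit composition, giving r_N = 1.082 and r_P = 0.5509 (each k·C_M^n at C_M = 2.811).
Fraction of consumed M going to N: r_N/(r_N+r_P) = 0.6627.
C_N = 0.6627·C_{M0}·X = 0.6627×4.74×0.407 = 1.28 mol/dm³.

1.28 mol/dm³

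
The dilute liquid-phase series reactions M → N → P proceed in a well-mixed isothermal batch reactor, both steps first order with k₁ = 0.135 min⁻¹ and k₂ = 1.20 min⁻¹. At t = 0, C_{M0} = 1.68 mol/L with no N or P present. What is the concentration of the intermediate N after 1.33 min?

0.135 mol/L

Solving the coupled first-order balances gives C_N(t) = [k₁/(k₂−k₁)]·C_{M0}·(e^(−k₁t) − e^(−k₂t)).
e^(−k₁t) = e^(−0.135×1.33) = e^(−0.1796) = 0.8356; e^(−k₂t) = e^(−1.596) = 0.2027.
C_N = 0.135×1.68/(1.20−0.135) × (0.8356−0.2027) = 0.2130×0.6329 = 0.1348 mol/L.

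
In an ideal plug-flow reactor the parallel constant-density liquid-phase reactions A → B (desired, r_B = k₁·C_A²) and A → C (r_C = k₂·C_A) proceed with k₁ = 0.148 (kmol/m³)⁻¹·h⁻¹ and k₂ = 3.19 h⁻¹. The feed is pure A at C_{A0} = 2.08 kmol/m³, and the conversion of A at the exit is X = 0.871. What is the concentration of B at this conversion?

C_A = C_{A0}(1−X) = 0.2683 kmol/m³.
Along a PFR/batch, dC_C/dC_A = −r_C/(r_B+r_C) = −k₂/(k₂+k₁·C_A).
Integrating from C_{A0} to C_A: C_C = (3.19/0.148)·ln[(3.19+0.148·2.08)/(3.19+0.148·0.268)] = 21.55·ln(3.498/3.230) = 1.719 kmol/m³.
Then C_B = (C_{A0}−C_A) − C_C = 1.812 − 1.719 = 0.09268 kmol/m³.

0.0927 kmol/m³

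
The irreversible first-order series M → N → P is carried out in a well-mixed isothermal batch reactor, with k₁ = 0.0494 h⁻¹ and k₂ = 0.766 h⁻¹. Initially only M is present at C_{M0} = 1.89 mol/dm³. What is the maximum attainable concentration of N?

0.101 mol/dm³

For a first-order series the maximum intermediate yield is C_{N,max}/C_{M0} = (k₁/k₂)^[k₂/(k₂−k₁)].
= (0.0494/0.766)^(0.766/(0.766−0.0494)) = (0.06449)^(1.069) = 0.05339.
C_{N,max} = 0.05339×1.89 = 0.101 mol/dm³.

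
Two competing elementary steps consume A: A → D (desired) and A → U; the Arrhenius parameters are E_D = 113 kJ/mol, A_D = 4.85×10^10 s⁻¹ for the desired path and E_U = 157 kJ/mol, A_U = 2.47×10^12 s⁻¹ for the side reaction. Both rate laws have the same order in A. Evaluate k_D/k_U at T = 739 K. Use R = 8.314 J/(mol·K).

25.3

With equal orders, S_{D/U} = k_D/k_U = (A_D/A_U)·exp[(E_U−E_D)/(RT)].
(E_U−E_D)/(RT) = (157−113)×10³/(8.314×739) = 44000/6144 = 7.161.
k_D/k_U = (4.85×10^10/2.47×10^12)·exp(7.161) = 0.01964 × 1289 = 25.3.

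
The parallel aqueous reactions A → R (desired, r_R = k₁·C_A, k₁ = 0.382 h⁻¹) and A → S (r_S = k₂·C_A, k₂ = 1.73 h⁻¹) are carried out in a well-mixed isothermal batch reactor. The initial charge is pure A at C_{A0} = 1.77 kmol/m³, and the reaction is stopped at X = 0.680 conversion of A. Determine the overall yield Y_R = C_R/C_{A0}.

0.123

C_A = C_{A0}(1−X) = 0.5664 kmol/m³.
Both paths are first order in A, so the instantaneous fraction to R is constant: dC_R/d(−C_A) = k₁/(k₁+k₂) = 0.1809.
C_R = 0.1809·(C_{A0}−C_A) = 0.1809×1.204 = 0.218 kmol/m³.
Y_R = C_R/C_{A0} = 0.2177/1.77 = 0.123.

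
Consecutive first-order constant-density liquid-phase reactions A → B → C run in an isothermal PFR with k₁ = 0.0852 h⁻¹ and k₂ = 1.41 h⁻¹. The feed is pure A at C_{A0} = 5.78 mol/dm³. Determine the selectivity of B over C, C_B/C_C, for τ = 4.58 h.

0.155

For first-order series with pure A initially, C_B(τ) = k₁C_{A0}/(k₂−k₁)·(e^(−k₁τ) − e^(−k₂τ)).
e^(−k₁τ) = e^(−0.0852×4.58) = e^(−0.3902) = 0.6769; e^(−k₂τ) = e^(−6.458) = 0.001568.
C_B = 0.0852×5.78/(1.41−0.0852) × (0.6769−0.001568) = 0.3717×0.6753 = 0.2510 mol/dm³.
C_A = C_{A0}e^(−k₁τ) = 3.913 mol/dm³, so C_C = C_{A0}−C_A−C_B = 1.616 mol/dm³; C_B/C_C = 0.155.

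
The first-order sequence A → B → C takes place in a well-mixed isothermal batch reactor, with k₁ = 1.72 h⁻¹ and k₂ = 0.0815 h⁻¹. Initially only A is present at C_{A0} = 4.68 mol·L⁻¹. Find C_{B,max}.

4.02 mol·L⁻¹

Evaluating C_B at t_opt = ln(k₂/k₁)/(k₂−k₁) gives C_{B,max}/C_{A0} = (k₁/k₂)^[k₂/(k₂−k₁)].
= (1.72/0.0815)^(0.0815/(0.0815−1.72)) = (21.10)^(-0.04974) = 0.8593.
C_{B,max} = 0.8593×4.68 = 4.02 mol·L⁻¹.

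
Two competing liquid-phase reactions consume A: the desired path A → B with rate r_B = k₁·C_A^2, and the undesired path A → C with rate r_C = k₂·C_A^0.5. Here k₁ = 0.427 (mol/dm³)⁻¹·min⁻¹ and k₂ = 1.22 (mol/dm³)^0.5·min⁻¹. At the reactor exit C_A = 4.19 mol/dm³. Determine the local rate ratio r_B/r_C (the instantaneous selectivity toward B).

3.00

S_{B/C} = r_B/r_C = (k₁·C_A^2)/(k₂·C_A^0.5) = (k₁/k₂)·C_A^1.5.
= (0.427×4.190^2) / (1.22×4.190^0.5) = 7.496/2.497 = 3.00.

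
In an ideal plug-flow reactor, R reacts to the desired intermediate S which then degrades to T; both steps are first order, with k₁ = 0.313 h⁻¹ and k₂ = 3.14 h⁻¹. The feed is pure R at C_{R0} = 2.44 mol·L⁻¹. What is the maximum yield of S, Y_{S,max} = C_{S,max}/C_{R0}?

Evaluating C_S at τ_opt = ln(k₂/k₁)/(k₂−k₁) gives C_{S,max}/C_{R0} = (k₁/k₂)^[k₂/(k₂−k₁)].
= (0.313/3.14)^(3.14/(3.14−0.313)) = (0.09968)^(1.111) = 0.07722.

0.0772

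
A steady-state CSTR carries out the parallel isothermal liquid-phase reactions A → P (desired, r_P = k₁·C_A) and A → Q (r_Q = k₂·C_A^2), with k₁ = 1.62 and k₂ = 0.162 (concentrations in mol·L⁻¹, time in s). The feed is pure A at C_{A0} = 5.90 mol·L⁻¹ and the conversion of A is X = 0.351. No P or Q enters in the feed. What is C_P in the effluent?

1.50 mol·L⁻¹

Exit C_A = C_{A0}(1−X) = 5.90×0.649 = 3.829 mol·L⁻¹.
In a CSTR the entire volume is at exit conditions, so r_P = 1.62×3.829 = 6.203 and r_Q = 0.162×3.829^2 = 2.375.
Fraction of consumed A going to P: r_P/(r_P+r_Q) = 0.7231.
C_P = 0.7231·C_{A0}·X = 0.7231×5.90×0.351 = 1.50 mol·L⁻¹.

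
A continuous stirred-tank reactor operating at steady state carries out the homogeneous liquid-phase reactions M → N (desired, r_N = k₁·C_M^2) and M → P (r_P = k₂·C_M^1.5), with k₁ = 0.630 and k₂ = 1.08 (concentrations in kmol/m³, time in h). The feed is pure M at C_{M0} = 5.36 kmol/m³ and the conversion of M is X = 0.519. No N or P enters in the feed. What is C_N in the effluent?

Exit C_M = C_{M0}(1−X) = 5.36×0.481 = 2.578 kmol/m³.
Rates in a CSTR are evaluated at the outlet concentration: r_N = 0.630×2.578^2 = 4.188, r_P = 1.08×2.578^1.5 = 4.471.
Fraction of consumed M going to N: r_N/(r_N+r_P) = 0.4836.
C_N = 0.4836·C_{M0}·X = 0.4836×5.36×0.519 = 1.35 kmol/m³.

1.35 kmol/m³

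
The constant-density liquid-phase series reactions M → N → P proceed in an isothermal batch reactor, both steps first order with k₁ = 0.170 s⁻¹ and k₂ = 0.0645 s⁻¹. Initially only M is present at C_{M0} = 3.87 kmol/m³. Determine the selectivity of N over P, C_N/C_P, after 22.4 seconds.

Solving the coupled first-order balances gives C_N(t) = [k₁/(k₂−k₁)]·C_{M0}·(e^(−k₁t) − e^(−k₂t)).
e^(−k₁t) = e^(−0.170×22.4) = e^(−3.808) = 0.02219; e^(−k₂t) = e^(−1.445) = 0.2358.
C_N = 0.170×3.87/(0.0645−0.170) × (0.02219−0.2358) = (-6.236)×(-0.2136) = 1.332 kmol/m³.
C_M = C_{M0}e^(−k₁t) = 0.08589 kmol/m³, so C_P = C_{M0}−C_M−C_N = 2.452 kmol/m³; C_N/C_P = 0.543.

0.543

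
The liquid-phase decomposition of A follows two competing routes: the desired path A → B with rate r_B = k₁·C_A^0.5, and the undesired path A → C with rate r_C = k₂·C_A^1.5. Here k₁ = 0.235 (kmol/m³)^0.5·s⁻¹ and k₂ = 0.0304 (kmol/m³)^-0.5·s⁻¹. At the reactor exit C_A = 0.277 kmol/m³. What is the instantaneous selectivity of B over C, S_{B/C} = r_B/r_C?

27.9

S_{B/C} = r_B/r_C = (k₁·C_A^0.5)/(k₂·C_A^1.5) = (k₁/k₂)·C_A⁻¹.
= (0.235×0.2770^0.5) / (0.0304×0.2770^1.5) = 0.1237/0.004432 = 27.9.
The undesired path is higher order in A, so low C_A (CSTR or dilute feed) favours B.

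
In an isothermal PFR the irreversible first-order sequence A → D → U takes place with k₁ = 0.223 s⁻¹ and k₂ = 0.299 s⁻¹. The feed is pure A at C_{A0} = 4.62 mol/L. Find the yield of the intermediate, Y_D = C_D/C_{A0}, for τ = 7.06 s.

For first-order series with pure A initially, C_D(τ) = k₁C_{A0}/(k₂−k₁)·(e^(−k₁τ) − e^(−k₂τ)).
e^(−k₁τ) = e^(−0.223×7.06) = e^(−1.574) = 0.2071; e^(−k₂τ) = e^(−2.111) = 0.1211.
C_D = 0.223×4.62/(0.299−0.223) × (0.2071−0.1211) = 13.56×0.08601 = 1.166 mol/L.
Y_D = C_D/C_{A0} = 1.166/4.62 = 0.252.

0.252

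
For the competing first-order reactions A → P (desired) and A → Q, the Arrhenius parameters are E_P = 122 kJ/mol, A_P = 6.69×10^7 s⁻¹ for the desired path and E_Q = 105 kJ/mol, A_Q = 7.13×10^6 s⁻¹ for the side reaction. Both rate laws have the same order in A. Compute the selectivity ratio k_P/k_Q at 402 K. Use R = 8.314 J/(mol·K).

0.0580

Since both paths have the same order in A, the concentration cancels and S_{P/Q} = k_P/k_Q = (A_P/A_Q)·exp[(E_Q−E_P)/(RT)].
(E_Q−E_P)/(RT) = (105−122)×10³/(8.314×402) = -17000/3342 = -5.086.
k_P/k_Q = (6.69×10^7/7.13×10^6)·exp(-5.086) = 9.383 × 0.006180 = 0.0580.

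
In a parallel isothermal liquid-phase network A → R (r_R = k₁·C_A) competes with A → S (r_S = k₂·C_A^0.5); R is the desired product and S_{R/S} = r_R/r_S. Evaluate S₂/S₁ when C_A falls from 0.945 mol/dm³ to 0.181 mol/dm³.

S_{R/S} = (k₁/k₂)·C_A^0.5, so S₂/S₁ = (C_{A,2}/C_{A,1})^0.5.
= (0.181/0.945)^0.5 = (0.1915)^0.5 = 0.438.
Selectivity toward R falls as C_A falls — high-concentration operation is favoured.

0.438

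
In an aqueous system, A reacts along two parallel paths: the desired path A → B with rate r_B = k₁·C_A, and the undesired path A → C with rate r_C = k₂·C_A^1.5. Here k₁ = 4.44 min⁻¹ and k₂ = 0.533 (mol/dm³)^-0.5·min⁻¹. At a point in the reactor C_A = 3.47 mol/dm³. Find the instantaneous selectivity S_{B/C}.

S_{B/C} = r_B/r_C = (k₁·C_A)/(k₂·C_A^1.5) = (k₁/k₂)·C_A^-0.5.
= (4.44×3.470) / (0.533×3.470^1.5) = 15.41/3.445 = 4.47.
The undesired path is higher order in A, so low C_A (CSTR or dilute feed) favours B.

4.47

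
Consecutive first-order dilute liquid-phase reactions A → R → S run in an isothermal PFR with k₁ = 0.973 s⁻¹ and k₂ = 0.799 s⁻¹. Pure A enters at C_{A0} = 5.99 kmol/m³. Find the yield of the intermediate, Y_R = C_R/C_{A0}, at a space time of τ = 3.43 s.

0.162

Solving the coupled first-order balances gives C_R(τ) = [k₁/(k₂−k₁)]·C_{A0}·(e^(−k₁τ) − e^(−k₂τ)).
e^(−k₁τ) = e^(−0.973×3.43) = e^(−3.337) = 0.03553; e^(−k₂τ) = e^(−2.741) = 0.06453.
C_R = 0.973×5.99/(0.799−0.973) × (0.03553−0.06453) = (-33.50)×(-0.02900) = 0.9715 kmol/m³.
Y_R = C_R/C_{A0} = 0.9715/5.99 = 0.162.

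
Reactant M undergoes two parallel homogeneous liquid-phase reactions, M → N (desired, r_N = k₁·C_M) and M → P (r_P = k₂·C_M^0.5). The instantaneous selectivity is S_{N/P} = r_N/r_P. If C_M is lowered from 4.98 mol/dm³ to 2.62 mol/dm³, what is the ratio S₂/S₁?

0.725

S_{N/P} = (k₁/k₂)·C_M^0.5, so S₂/S₁ = (C_{M,2}/C_{M,1})^0.5.
= (2.62/4.98)^0.5 = (0.5261)^0.5 = 0.725.
Selectivity toward N falls as C_M falls — high-concentration operation is favoured.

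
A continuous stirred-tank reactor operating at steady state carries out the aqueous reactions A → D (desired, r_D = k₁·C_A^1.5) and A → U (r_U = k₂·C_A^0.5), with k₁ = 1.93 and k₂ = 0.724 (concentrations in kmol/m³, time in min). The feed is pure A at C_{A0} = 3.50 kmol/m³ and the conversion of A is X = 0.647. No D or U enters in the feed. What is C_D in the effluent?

Exit C_A = C_{A0}(1−X) = 3.50×0.353 = 1.236 kmol/m³.
A CSTR operates uniformly at the exit composition, giving r_D = 2.650 and r_U = 0.8047 (each k·C_A^n at C_A = 1.236).
Fraction of consumed A going to D: r_D/(r_D+r_U) = 0.7671.
C_D = 0.7671·C_{A0}·X = 0.7671×3.50×0.647 = 1.74 kmol/m³.

1.74 kmol/m³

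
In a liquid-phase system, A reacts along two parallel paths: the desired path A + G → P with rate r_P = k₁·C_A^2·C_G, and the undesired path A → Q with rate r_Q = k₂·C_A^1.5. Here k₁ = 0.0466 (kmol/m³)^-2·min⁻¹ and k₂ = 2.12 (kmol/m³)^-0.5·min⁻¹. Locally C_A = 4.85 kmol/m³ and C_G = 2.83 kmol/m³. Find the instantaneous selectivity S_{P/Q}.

0.137

S_{P/Q} = r_P/r_Q = (k₁·C_A^2·C_G)/(k₂·C_A^1.5) = (k₁/k₂)·C_A^0.5·C_G.
= (0.0466×4.850^2×2.830) / (2.12×4.850^1.5) = 3.102/22.64 = 0.137.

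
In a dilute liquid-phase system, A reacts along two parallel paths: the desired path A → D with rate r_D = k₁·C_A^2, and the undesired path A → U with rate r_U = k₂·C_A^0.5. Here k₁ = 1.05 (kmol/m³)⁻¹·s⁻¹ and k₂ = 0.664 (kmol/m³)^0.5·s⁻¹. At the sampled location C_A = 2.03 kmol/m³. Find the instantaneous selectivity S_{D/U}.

S_{D/U} = r_D/r_U = (k₁·C_A^2)/(k₂·C_A^0.5) = (k₁/k₂)·C_A^1.5.
= (1.05×2.030^2) / (0.664×2.030^0.5) = 4.327/0.9461 = 4.57.
Since the desired path is higher order in A, keeping C_A high (PFR or concentrated feed) favours D.

4.57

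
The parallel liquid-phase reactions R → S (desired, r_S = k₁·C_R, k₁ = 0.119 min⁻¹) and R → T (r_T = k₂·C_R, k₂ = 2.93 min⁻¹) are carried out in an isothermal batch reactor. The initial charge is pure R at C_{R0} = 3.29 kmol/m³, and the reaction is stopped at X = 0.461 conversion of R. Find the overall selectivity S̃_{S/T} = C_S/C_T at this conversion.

0.0406

C_R = C_{R0}(1−X) = 1.773 kmol/m³.
Both paths are first order in R, so the instantaneous fraction to S is constant: dC_S/d(−C_R) = k₁/(k₁+k₂) = 0.03903.
C_S = 0.03903·(C_{R0}−C_R) = 0.03903×1.517 = 0.0592 kmol/m³.
C_T = (C_{R0}−C_R)−C_S = 1.457 kmol/m³; S̃_{S/T} = 0.05920/1.457 = 0.0406.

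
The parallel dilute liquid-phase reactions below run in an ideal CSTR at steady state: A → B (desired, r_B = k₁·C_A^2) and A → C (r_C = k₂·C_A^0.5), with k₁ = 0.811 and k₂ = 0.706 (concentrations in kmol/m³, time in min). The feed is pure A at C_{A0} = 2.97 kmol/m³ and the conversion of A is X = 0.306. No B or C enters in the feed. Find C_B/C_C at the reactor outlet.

3.40

Exit C_A = C_{A0}(1−X) = 2.97×0.694 = 2.061 kmol/m³.
A CSTR operates uniformly at the exit composition, giving r_B = 3.446 and r_C = 1.014 (each k·C_A^n at C_A = 2.061).
Overall selectivity = C_B/C_C = r_Bτ/(r_Cτ) = r_B/r_C = 3.40.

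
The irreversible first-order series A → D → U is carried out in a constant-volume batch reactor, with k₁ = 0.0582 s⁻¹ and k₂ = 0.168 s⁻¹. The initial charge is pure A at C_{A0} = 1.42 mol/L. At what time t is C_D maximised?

The intermediate peaks when r₁ = r₂, i.e. k₁e^(−k₁t) = k₂e^(−k₂t), giving t_opt = ln(k₂/k₁)/(k₂−k₁).
= ln(0.168/0.0582)/(0.168−0.0582) = ln(2.887)/0.1098 = 1.060/0.1098 = 9.65 s.

9.65 s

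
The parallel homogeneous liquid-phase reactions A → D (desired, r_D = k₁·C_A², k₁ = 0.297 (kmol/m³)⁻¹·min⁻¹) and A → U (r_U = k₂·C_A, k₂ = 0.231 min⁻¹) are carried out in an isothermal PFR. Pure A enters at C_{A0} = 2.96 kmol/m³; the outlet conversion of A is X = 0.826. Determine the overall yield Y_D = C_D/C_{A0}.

0.547

C_A = C_{A0}(1−X) = 0.5150 kmol/m³.
Along a PFR/batch, dC_U/dC_A = −r_U/(r_D+r_U) = −k₂/(k₂+k₁·C_A).
Integrating from C_{A0} to C_A: C_U = (0.231/0.297)·ln[(0.231+0.297·2.96)/(0.231+0.297·0.515)] = 0.7778·ln(1.110/0.3840) = 0.8257 kmol/m³.
Then C_D = (C_{A0}−C_A) − C_U = 2.445 − 0.8257 = 1.619 kmol/m³.
Y_D = C_D/C_{A0} = 1.619/2.96 = 0.547.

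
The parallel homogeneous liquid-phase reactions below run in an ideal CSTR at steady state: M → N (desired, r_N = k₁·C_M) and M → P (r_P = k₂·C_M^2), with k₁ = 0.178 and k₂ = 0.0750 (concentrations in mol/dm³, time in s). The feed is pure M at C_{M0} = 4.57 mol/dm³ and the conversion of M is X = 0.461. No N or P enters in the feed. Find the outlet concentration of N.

Exit C_M = C_{M0}(1−X) = 4.57×0.539 = 2.463 mol/dm³.
In a CSTR the entire volume is at exit conditions, so r_N = 0.178×2.463 = 0.4385 and r_P = 0.0750×2.463^2 = 0.4551.
Fraction of consumed M going to N: r_N/(r_N+r_P) = 0.4907.
C_N = 0.4907·C_{M0}·X = 0.4907×4.57×0.461 = 1.03 mol/dm³.

1.03 mol/dm³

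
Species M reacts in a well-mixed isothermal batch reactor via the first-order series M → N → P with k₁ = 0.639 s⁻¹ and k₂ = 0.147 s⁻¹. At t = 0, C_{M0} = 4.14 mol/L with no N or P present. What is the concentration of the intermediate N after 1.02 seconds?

1.83 mol/L

Solving the coupled first-order balances gives C_N(t) = [k₁/(k₂−k₁)]·C_{M0}·(e^(−k₁t) − e^(−k₂t)).
e^(−k₁t) = e^(−0.639×1.02) = e^(−0.6518) = 0.5211; e^(−k₂t) = e^(−0.1499) = 0.8608.
C_N = 0.639×4.14/(0.147−0.639) × (0.5211−0.8608) = (-5.377)×(-0.3396) = 1.826 mol/L.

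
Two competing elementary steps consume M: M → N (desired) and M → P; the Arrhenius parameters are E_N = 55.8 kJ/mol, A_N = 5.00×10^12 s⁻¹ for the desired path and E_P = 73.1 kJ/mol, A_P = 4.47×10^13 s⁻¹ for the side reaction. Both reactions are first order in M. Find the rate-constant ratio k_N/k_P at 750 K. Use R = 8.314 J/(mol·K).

1.79

k_N/k_P = (A_N/A_P)·exp[−(E_N−E_P)/(RT)] = (A_N/A_P)·exp[(E_P−E_N)/(RT)].
(E_P−E_N)/(RT) = (73.1−55.8)×10³/(8.314×750) = 17300/6236 = 2.774.
k_N/k_P = (5.00×10^12/4.47×10^13)·exp(2.774) = 0.1119 × 16.03 = 1.79.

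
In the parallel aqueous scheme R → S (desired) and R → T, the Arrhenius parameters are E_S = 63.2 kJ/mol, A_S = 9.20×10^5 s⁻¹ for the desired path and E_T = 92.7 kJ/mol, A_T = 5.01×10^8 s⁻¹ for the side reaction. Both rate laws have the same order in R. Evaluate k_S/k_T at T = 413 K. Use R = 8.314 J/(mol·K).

9.89

Since both paths have the same order in R, the concentration cancels and S_{S/T} = k_S/k_T = (A_S/A_T)·exp[(E_T−E_S)/(RT)].
(E_T−E_S)/(RT) = (92.7−63.2)×10³/(8.314×413) = 29500/3434 = 8.591.
k_S/k_T = (9.20×10^5/5.01×10^8)·exp(8.591) = 0.001836 × 5385 = 9.89.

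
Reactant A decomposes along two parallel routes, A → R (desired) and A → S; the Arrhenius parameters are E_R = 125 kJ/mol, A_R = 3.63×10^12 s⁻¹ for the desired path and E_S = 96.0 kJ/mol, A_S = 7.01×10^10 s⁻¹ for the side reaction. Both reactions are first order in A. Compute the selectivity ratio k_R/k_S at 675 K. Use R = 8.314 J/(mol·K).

With equal orders, S_{R/S} = k_R/k_S = (A_R/A_S)·exp[(E_S−E_R)/(RT)].
(E_S−E_R)/(RT) = (96.0−125)×10³/(8.314×675) = -29000/5612 = -5.168.
k_R/k_S = (3.63×10^12/7.01×10^10)·exp(-5.168) = 51.78 × 0.005699 = 0.295.

0.295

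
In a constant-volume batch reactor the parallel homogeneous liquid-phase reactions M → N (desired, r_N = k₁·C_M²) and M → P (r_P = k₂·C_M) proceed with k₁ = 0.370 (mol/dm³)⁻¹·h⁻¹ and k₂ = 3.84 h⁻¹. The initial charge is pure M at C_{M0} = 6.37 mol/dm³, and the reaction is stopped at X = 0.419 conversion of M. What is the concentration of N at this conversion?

0.867 mol/dm³

C_M = C_{M0}(1−X) = 3.701 mol/dm³.
Along a PFR/batch, dC_P/dC_M = −r_P/(r_N+r_P) = −k₂/(k₂+k₁·C_M).
Integrating from C_{M0} to C_M: C_P = (3.84/0.370)·ln[(3.84+0.370·6.37)/(3.84+0.370·3.70)] = 10.38·ln(6.197/5.209) = 1.802 mol/dm³.
Then C_N = (C_{M0}−C_M) − C_P = 2.669 − 1.802 = 0.8674 mol/dm³.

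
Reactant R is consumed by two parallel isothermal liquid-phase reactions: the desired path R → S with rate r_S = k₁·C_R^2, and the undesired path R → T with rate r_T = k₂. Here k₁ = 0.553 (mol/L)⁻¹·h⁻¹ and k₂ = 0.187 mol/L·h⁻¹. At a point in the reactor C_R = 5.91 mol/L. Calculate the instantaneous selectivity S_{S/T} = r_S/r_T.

S_{S/T} = r_S/r_T = (k₁·C_R^2)/(k₂) = (k₁/k₂)·C_R^2.
= (0.553×5.910^2) / (0.187) = 19.32/0.1870 = 103.

103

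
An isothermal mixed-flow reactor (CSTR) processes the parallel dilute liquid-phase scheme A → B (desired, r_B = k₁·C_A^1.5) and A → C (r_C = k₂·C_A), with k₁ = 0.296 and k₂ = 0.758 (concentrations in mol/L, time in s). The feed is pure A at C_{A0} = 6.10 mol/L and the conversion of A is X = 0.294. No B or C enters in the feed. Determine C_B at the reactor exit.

0.803 mol/L

Exit C_A = C_{A0}(1−X) = 6.10×0.706 = 4.307 mol/L.
Rates in a CSTR are evaluated at the outlet concentration: r_B = 0.296×4.307^1.5 = 2.645, r_C = 0.758×4.307 = 3.264.
Fraction of consumed A going to B: r_B/(r_B+r_C) = 0.4476.
C_B = 0.4476·C_{A0}·X = 0.4476×6.10×0.294 = 0.803 mol/L.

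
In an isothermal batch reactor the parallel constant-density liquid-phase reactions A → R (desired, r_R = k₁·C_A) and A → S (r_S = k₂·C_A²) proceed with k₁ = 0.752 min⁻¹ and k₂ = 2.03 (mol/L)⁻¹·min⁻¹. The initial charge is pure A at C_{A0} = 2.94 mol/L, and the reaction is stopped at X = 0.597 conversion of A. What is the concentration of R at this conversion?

0.280 mol/L

C_A = C_{A0}(1−X) = 1.185 mol/L.
Along a PFR/batch, dC_R/dC_A = −r_R/(r_R+r_S) = −k₁/(k₁+k₂·C_A).
Integrating from C_{A0} to C_A: C_R = (0.752/2.03)·ln[(0.752+2.03·2.94)/(0.752+2.03·1.18)] = 0.3704·ln(6.720/3.157) = 0.2798 mol/L.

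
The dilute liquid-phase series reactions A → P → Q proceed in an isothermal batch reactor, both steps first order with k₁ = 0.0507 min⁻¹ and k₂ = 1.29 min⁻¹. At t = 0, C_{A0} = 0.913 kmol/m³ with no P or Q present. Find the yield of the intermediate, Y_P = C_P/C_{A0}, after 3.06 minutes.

0.0342

For first-order series with pure A initially, C_P(t) = k₁C_{A0}/(k₂−k₁)·(e^(−k₁t) − e^(−k₂t)).
e^(−k₁t) = e^(−0.0507×3.06) = e^(−0.1551) = 0.8563; e^(−k₂t) = e^(−3.947) = 0.01930.
C_P = 0.0507×0.913/(1.29−0.0507) × (0.8563−0.01930) = 0.03735×0.8370 = 0.03126 kmol/m³.
Y_P = C_P/C_{A0} = 0.03126/0.913 = 0.0342.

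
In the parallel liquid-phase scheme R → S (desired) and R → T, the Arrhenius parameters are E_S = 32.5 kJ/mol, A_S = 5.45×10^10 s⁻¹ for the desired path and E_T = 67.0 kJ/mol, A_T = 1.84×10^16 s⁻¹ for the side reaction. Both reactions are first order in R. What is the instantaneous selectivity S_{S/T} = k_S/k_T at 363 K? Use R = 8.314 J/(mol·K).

Since both paths have the same order in R, the concentration cancels and S_{S/T} = k_S/k_T = (A_S/A_T)·exp[(E_T−E_S)/(RT)].
(E_T−E_S)/(RT) = (67.0−32.5)×10³/(8.314×363) = 34500/3018 = 11.43.
k_S/k_T = (5.45×10^10/1.84×10^16)·exp(11.43) = 2.962×10^-6 × 92178 = 0.273.

0.273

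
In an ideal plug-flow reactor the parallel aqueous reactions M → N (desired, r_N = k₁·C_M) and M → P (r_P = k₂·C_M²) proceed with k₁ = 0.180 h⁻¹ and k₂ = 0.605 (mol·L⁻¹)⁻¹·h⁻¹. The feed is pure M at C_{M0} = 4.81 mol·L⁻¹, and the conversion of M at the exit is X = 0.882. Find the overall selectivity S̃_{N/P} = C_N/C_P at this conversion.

C_M = C_{M0}(1−X) = 0.5676 mol·L⁻¹.
Along a PFR/batch, dC_N/dC_M = −r_N/(r_N+r_P) = −k₁/(k₁+k₂·C_M).
Integrating from C_{M0} to C_M: C_N = (0.180/0.605)·ln[(0.180+0.605·4.81)/(0.180+0.605·0.568)] = 0.2975·ln(3.090/0.5234) = 0.5283 mol·L⁻¹.
C_P = (C_{M0}−C_M)−C_N = 3.714 mol·L⁻¹; S̃_{N/P} = 0.5283/3.714 = 0.142.

0.142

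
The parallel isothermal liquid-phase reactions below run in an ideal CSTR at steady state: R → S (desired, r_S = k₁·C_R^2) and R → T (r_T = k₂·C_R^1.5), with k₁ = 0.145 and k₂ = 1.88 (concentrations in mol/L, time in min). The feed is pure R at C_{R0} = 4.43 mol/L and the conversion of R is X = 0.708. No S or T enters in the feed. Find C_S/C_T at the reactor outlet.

Exit C_R = C_{R0}(1−X) = 4.43×0.292 = 1.294 mol/L.
Rates in a CSTR are evaluated at the outlet concentration: r_S = 0.145×1.294^2 = 0.2426, r_T = 1.88×1.294^1.5 = 2.766.
Overall selectivity = C_S/C_T = r_Sτ/(r_Tτ) = r_S/r_T = 0.0877.

0.0877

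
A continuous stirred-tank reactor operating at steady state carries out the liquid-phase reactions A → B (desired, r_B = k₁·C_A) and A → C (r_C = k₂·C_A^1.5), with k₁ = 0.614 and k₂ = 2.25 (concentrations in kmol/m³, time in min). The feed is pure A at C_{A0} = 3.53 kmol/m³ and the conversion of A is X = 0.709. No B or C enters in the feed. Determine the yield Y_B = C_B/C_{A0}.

0.150

Exit C_A = C_{A0}(1−X) = 3.53×0.291 = 1.027 kmol/m³.
A CSTR operates uniformly at the exit composition, giving r_B = 0.6307 and r_C = 2.343 (each k·C_A^n at C_A = 1.027).
Fraction of consumed A going to B: r_B/(r_B+r_C) = 0.2121.
C_B = 0.2121·C_{A0}·X = 0.2121×3.53×0.709 = 0.531 kmol/m³; Y_B = C_B/C_{A0} = 0.150.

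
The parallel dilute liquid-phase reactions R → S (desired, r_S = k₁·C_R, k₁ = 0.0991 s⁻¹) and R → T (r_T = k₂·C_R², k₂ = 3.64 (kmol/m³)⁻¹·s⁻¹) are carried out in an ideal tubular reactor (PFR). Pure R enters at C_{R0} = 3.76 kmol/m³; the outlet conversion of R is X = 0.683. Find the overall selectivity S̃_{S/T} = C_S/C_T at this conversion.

0.0122

C_R = C_{R0}(1−X) = 1.192 kmol/m³.
Along a PFR/batch, dC_S/dC_R = −r_S/(r_S+r_T) = −k₁/(k₁+k₂·C_R).
Integrating from C_{R0} to C_R: C_S = (0.0991/3.64)·ln[(0.0991+3.64·3.76)/(0.0991+3.64·1.19)] = 0.02723·ln(13.79/4.438) = 0.03086 kmol/m³.
C_T = (C_{R0}−C_R)−C_S = 2.537 kmol/m³; S̃_{S/T} = 0.03086/2.537 = 0.0122.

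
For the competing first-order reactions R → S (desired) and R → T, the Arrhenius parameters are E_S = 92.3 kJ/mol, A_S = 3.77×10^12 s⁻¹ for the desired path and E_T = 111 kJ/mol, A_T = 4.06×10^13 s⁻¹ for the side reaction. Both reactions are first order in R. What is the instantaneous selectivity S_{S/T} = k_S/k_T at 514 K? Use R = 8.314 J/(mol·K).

7.38

k_S/k_T = (A_S/A_T)·exp[−(E_S−E_T)/(RT)] = (A_S/A_T)·exp[(E_T−E_S)/(RT)].
(E_T−E_S)/(RT) = (111−92.3)×10³/(8.314×514) = 18700/4273 = 4.376.
k_S/k_T = (3.77×10^12/4.06×10^13)·exp(4.376) = 0.09286 × 79.51 = 7.38.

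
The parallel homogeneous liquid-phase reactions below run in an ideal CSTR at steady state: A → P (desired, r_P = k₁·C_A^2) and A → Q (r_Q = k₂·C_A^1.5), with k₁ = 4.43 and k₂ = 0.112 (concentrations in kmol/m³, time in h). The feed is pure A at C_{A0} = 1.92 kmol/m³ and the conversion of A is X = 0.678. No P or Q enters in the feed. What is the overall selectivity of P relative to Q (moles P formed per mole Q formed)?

Exit C_A = C_{A0}(1−X) = 1.92×0.322 = 0.6182 kmol/m³.
In a CSTR the entire volume is at exit conditions, so r_P = 4.43×0.6182^2 = 1.693 and r_Q = 0.112×0.6182^1.5 = 0.05444.
Overall selectivity = C_P/C_Q = r_Pτ/(r_Qτ) = r_P/r_Q = 31.1.

31.1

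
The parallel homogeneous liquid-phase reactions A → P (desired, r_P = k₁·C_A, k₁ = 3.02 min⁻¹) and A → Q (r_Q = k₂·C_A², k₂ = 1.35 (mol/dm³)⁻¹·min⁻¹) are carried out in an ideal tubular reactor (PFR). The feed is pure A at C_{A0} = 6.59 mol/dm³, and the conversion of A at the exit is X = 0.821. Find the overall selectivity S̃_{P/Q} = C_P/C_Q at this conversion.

C_A = C_{A0}(1−X) = 1.180 mol/dm³.
Along a PFR/batch, dC_P/dC_A = −r_P/(r_P+r_Q) = −k₁/(k₁+k₂·C_A).
Integrating from C_{A0} to C_A: C_P = (3.02/1.35)·ln[(3.02+1.35·6.59)/(3.02+1.35·1.18)] = 2.237·ln(11.92/4.612) = 2.123 mol/dm³.
C_Q = (C_{A0}−C_A)−C_P = 3.287 mol/dm³; S̃_{P/Q} = 2.123/3.287 = 0.646.

0.646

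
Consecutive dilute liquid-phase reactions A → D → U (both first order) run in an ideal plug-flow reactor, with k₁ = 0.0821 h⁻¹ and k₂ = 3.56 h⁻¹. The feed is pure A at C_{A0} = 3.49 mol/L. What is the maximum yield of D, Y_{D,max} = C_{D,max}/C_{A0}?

0.0211

At the optimum, C_{D,max}/C_{A0} = (k₁/k₂)^[k₂/(k₂−k₁)].
= (0.0821/3.56)^(3.56/(3.56−0.0821)) = (0.02306)^(1.024) = 0.02110.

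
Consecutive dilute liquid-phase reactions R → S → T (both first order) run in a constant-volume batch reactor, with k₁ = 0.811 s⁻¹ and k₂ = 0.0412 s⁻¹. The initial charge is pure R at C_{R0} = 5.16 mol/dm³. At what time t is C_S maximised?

3.87 s

Setting dC_S/dt = 0 gives t_opt = ln(k₂/k₁)/(k₂−k₁).
= ln(0.0412/0.811)/(0.0412−0.811) = ln(0.05080)/-0.7698 = -2.980/-0.7698 = 3.87 s.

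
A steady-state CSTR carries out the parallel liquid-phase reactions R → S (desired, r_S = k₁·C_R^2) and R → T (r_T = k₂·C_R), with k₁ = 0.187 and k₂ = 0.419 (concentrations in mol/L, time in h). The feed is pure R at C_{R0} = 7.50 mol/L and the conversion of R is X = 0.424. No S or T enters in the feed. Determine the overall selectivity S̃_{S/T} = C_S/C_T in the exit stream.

1.93

Exit C_R = C_{R0}(1−X) = 7.50×0.576 = 4.320 mol/L.
A CSTR operates uniformly at the exit composition, giving r_S = 3.490 and r_T = 1.810 (each k·C_R^n at C_R = 4.320).
Overall selectivity = C_S/C_T = r_Sτ/(r_Tτ) = r_S/r_T = 1.93.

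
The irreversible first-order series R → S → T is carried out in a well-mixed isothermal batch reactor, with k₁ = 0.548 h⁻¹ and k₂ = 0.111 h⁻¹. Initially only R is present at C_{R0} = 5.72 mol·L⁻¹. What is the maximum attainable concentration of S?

3.81 mol·L⁻¹

Evaluating C_S at t_opt = ln(k₂/k₁)/(k₂−k₁) gives C_{S,max}/C_{R0} = (k₁/k₂)^[k₂/(k₂−k₁)].
= (0.548/0.111)^(0.111/(0.111−0.548)) = (4.937)^(-0.2540) = 0.6666.
C_{S,max} = 0.6666×5.72 = 3.81 mol·L⁻¹.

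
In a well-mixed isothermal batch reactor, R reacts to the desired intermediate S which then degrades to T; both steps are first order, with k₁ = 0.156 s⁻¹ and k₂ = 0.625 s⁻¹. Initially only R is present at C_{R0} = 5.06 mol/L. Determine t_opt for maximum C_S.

2.96 s

For first-order series the maximum of C_S occurs at t_opt = ln(k₂/k₁)/(k₂−k₁).
= ln(0.625/0.156)/(0.625−0.156) = ln(4.006)/0.4690 = 1.388/0.4690 = 2.96 s.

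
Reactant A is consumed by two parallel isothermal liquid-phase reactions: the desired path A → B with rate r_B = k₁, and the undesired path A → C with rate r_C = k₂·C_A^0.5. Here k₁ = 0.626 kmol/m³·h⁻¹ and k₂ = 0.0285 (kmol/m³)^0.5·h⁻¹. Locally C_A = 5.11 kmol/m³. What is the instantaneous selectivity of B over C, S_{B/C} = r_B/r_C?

9.72

S_{B/C} = r_B/r_C = (k₁)/(k₂·C_A^0.5) = (k₁/k₂)·C_A^-0.5.
= (0.626) / (0.0285×5.110^0.5) = 0.6260/0.06443 = 9.72.
The undesired path is higher order in A, so low C_A (CSTR or dilute feed) favours B.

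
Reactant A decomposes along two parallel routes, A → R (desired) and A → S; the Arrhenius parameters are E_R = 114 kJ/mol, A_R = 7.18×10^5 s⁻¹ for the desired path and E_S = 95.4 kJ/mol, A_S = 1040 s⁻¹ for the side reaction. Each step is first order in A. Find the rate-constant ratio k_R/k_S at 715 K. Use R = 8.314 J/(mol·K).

With equal orders, S_{R/S} = k_R/k_S = (A_R/A_S)·exp[(E_S−E_R)/(RT)].
(E_S−E_R)/(RT) = (95.4−114)×10³/(8.314×715) = -18600/5945 = -3.129.
k_R/k_S = (7.18×10^5/1040)·exp(-3.129) = 690.4 × 0.04376 = 30.2.

30.2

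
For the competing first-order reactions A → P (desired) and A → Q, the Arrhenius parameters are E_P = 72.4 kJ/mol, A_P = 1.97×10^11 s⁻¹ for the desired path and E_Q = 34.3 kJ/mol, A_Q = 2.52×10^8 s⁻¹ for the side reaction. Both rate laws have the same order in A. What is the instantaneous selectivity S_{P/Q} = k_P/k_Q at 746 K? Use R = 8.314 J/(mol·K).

1.68

k_P/k_Q = (A_P/A_Q)·exp[−(E_P−E_Q)/(RT)] = (A_P/A_Q)·exp[(E_Q−E_P)/(RT)].
(E_Q−E_P)/(RT) = (34.3−72.4)×10³/(8.314×746) = -38100/6202 = -6.143.
k_P/k_Q = (1.97×10^11/2.52×10^8)·exp(-6.143) = 781.7 × 0.002149 = 1.68.
Since E_P > E_Q, raising the temperature improves selectivity toward P.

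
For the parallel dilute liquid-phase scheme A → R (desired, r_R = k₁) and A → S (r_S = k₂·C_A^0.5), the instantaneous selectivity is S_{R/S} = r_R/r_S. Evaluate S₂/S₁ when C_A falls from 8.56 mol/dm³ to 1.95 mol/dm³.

2.10

S_{R/S} = (k₁/k₂)·C_A^-0.5, so S₂/S₁ = (C_{A,2}/C_{A,1})^-0.5.
= (1.95/8.56)^(-0.5) = (0.2278)^(-0.5) = 2.10.
Selectivity toward R rises as C_A falls — low-concentration operation is favoured.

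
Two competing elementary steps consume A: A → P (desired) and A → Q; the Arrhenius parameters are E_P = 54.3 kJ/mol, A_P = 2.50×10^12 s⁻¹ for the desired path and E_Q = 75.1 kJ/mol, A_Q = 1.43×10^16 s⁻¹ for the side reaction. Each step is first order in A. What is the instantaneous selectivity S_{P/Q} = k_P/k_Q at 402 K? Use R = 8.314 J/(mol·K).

0.0882

With equal orders, S_{P/Q} = k_P/k_Q = (A_P/A_Q)·exp[(E_Q−E_P)/(RT)].
(E_Q−E_P)/(RT) = (75.1−54.3)×10³/(8.314×402) = 20800/3342 = 6.223.
k_P/k_Q = (2.50×10^12/1.43×10^16)·exp(6.223) = 1.748×10^-4 × 504.4 = 0.0882.
Since E_P < E_Q, lowering the temperature improves selectivity toward P.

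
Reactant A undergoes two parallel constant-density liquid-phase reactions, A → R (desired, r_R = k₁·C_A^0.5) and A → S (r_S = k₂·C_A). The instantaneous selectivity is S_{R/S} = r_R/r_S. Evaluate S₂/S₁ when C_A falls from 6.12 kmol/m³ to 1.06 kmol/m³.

2.40

S_{R/S} = (k₁/k₂)·C_A^-0.5, so S₂/S₁ = (C_{A,2}/C_{A,1})^-0.5.
= (1.06/6.12)^(-0.5) = (0.1732)^(-0.5) = 2.40.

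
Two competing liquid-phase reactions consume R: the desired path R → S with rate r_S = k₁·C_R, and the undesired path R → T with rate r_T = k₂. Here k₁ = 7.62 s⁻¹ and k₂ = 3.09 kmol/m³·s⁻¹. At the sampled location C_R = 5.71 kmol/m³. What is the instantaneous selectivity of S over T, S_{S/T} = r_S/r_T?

14.1

S_{S/T} = r_S/r_T = (k₁·C_R)/(k₂) = (k₁/k₂)·C_R.
= (7.62×5.710) / (3.09) = 43.51/3.090 = 14.1.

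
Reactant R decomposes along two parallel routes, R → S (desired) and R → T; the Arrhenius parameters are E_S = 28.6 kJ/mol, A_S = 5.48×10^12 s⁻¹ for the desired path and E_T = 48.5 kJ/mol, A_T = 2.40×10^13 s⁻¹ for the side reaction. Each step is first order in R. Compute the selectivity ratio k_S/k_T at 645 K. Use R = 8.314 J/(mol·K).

9.34

k_S/k_T = (A_S/A_T)·exp[−(E_S−E_T)/(RT)] = (A_S/A_T)·exp[(E_T−E_S)/(RT)].
(E_T−E_S)/(RT) = (48.5−28.6)×10³/(8.314×645) = 19900/5363 = 3.711.
k_S/k_T = (5.48×10^12/2.40×10^13)·exp(3.711) = 0.2283 × 40.89 = 9.34.
Since E_S < E_T, lowering the temperature improves selectivity toward S.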